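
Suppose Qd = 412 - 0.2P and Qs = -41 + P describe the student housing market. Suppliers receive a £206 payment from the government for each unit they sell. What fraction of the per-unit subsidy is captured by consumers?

Pre-subsidy: 412 - 0.2P = -41 + P gives P* = 377.5, Q* = 336.5.
With the subsidy, sellers receive Ps = Pb + 206 for each unit, where Pb is the price buyers pay.
Supply in terms of Pb becomes Qs = -41 + 1(Pb + 206) = 165 + Pb. Setting this equal to demand: 412 - 0.2Pb = 165 + Pb, so Pb = 1235/6.
Sellers receive Ps = 1235/6 + 206 = 2471/6; Q' = 412 − 0.2·(1235/6) = 2225/6.
Buyers' price falls by P* − Pb = 377.5 − 1235/6 = 515/3; sellers' price rises by Ps − P* = 2471/6 − 377.5 = 103/3.
So consumers capture (515/3)/206 = 5/6 of each unit of subsidy.

Consumer share = 5/6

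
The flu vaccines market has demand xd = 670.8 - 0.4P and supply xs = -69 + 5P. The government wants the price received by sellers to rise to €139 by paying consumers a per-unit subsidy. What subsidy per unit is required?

Required subsidy s = €27 per unit

At a seller price of 139, quantity supplied is -69 + 5·139 = 626.
Buyers absorb 626 only when they pay Pb with 670.8 − 0.4·Pb = 626, i.e. Pb = 112.
s = Ps − Pb = 139 − 112 = 27.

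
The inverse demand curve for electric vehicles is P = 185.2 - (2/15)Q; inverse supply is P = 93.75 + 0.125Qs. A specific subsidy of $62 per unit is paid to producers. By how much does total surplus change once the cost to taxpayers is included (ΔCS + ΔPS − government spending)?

Net change in total surplus = -$7440

Pre-subsidy: 185.2 - (2/15)Q = 93.75 + 0.125Q gives Q* = 354 and P* = 138.
With the subsidy, sellers receive Ps = Pb + 62 for each unit, where Pb is the price buyers pay.
On the curves, Pb = 185.2 - (2/15)Q and Ps = 93.75 + 0.125Q; the wedge Ps − Pb = 62 gives 93.75 + 0.125Q − (185.2 - (2/15)Q) = 62, so Q' = 594.
Then Pb = 185.2 − (2/15)·594 = 106 and Ps = 93.75 + 0.125·594 = 168.
ΔCS = ½(354 + 594)(138 − 106) = 15168; ΔPS = ½(354 + 594)(168 − 138) = 14220.
Government spending = 62 × 594 = 36828.
Net change = 15168 + 14220 − 36828 = -7440. The loss equals the DWL triangle ½·62·240.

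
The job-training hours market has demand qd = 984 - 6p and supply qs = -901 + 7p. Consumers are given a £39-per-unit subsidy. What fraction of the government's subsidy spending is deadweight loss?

Pre-subsidy: 984 - 6p = -901 + 7p gives p* = 145, q* = 114.
With the rebate, buyers effectively pay pb = ps − 39, where ps is the price sellers receive.
Demand in terms of ps becomes qd = 984 − 6(ps − 39) = 1218 - 6ps. Setting this equal to supply: 1218 - 6ps = -901 + 7ps, so ps = 163.
Buyers pay pb = 163 − 39 = 124; q' = -901 + 7·163 = 240.
ΔCS = ½(114 + 240)(145 − 124) = 3717; ΔPS = ½(114 + 240)(163 − 145) = 3186.
Government spending = 39 × 240 = 9360.
DWL = ½ × 39 × (240 − 114) = 2457; fraction = 2457 / 9360 = 0.2625.

DWL / government spending = 0.2625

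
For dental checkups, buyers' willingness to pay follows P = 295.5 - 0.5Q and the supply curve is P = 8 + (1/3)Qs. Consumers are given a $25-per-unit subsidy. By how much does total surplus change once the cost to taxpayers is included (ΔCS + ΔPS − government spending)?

Net change in total surplus = -$375

Pre-subsidy: 295.5 - 0.5Q = 8 + (1/3)Q gives Q* = 345 and P* = 123.
With the rebate, buyers effectively pay Pb = Ps − 25, where Ps is the price sellers receive.
On the curves, Pb = 295.5 - 0.5Q and Ps = 8 + (1/3)Q; the wedge Ps − Pb = 25 gives 8 + (1/3)Q − (295.5 - 0.5Q) = 25, so Q' = 375.
Then Pb = 295.5 − 0.5·375 = 108 and Ps = 8 + (1/3)·375 = 133.
ΔCS = ½(345 + 375)(123 − 108) = 5400; ΔPS = ½(345 + 375)(133 − 123) = 3600.
Government spending = 25 × 375 = 9375.
Net change = 5400 + 3600 − 9375 = -375. The loss equals the DWL triangle ½·25·30.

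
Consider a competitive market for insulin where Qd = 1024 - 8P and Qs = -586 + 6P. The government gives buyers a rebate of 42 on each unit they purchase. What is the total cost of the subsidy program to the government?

Government cost = 10416

Pre-subsidy: 1024 - 8P = -586 + 6P gives P* = 115, Q* = 104.
With the rebate, buyers effectively pay Pb = Ps − 42, where Ps is the price sellers receive.
Demand in terms of Ps becomes Qd = 1024 − 8(Ps − 42) = 1360 - 8Ps. Setting this equal to supply: 1360 - 8Ps = -586 + 6Ps, so Ps = 139.
Buyers pay Pb = 139 − 42 = 97; Q' = -586 + 6·139 = 248.
Government outlay = subsidy × quantity = 42 × 248 = 10416.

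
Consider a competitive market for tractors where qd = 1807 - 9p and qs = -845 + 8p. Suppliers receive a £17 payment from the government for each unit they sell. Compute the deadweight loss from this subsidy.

Pre-subsidy: 1807 - 9p = -845 + 8p gives p* = 156, q* = 403.
With the subsidy, sellers receive ps = pb + 17 for each unit, where pb is the price buyers pay.
Supply in terms of pb becomes qs = -845 + 8(pb + 17) = -709 + 8pb. Setting this equal to demand: 1807 - 9pb = -709 + 8pb, so pb = 148.
Sellers receive ps = 148 + 17 = 165; q' = 1807 − 9·148 = 475.
The subsidy expands output by 475 − 403 = 72 past the efficient level; on those units the gap between marginal cost and willingness to pay runs from 0 up to 17.
DWL = ½ × 17 × 72 = 612.

Deadweight loss = £612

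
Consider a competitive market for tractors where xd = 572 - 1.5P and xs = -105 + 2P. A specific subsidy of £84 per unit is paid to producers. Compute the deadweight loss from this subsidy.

Pre-subsidy: 572 - 1.5P = -105 + 2P gives P* = 1354/7, x* = 1973/7.
With the subsidy, sellers receive Ps = Pb + 84 for each unit, where Pb is the price buyers pay.
Supply in terms of Pb becomes xs = -105 + 2(Pb + 84) = 63 + 2Pb. Setting this equal to demand: 572 - 1.5Pb = 63 + 2Pb, so Pb = 1018/7.
Sellers receive Ps = 1018/7 + 84 = 1606/7; x' = 572 − 1.5·(1018/7) = 2477/7.
The subsidy expands output by 2477/7 − 1973/7 = 72 past the efficient level; on those units the gap between marginal cost and willingness to pay runs from 0 up to 84.
DWL = ½ × 84 × 72 = 3024.

Deadweight loss = £3024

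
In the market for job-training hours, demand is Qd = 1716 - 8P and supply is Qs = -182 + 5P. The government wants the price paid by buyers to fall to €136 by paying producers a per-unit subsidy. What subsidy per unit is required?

At a buyer price of 136, quantity demanded is 1716 − 8·136 = 628.
Sellers supply 628 only when they receive Ps with -182 + 5·Ps = 628, i.e. Ps = 162.
s = Ps − Pb = 162 − 136 = 26.

Required subsidy s = €26 per unit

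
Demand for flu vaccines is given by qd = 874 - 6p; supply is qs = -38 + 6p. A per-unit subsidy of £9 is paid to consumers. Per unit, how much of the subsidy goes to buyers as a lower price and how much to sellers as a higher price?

Buyers gain £4.5 per unit; sellers gain £4.5 per unit

Pre-subsidy: 874 - 6p = -38 + 6p gives p* = 76, q* = 418.
With the rebate, buyers effectively pay pb = ps − 9, where ps is the price sellers receive.
Demand in terms of ps becomes qd = 874 − 6(ps − 9) = 928 - 6ps. Setting this equal to supply: 928 - 6ps = -38 + 6ps, so ps = 80.5.
Buyers pay pb = 80.5 − 9 = 71.5; q' = -38 + 6·80.5 = 445.
Buyers' price falls by p* − pb = 76 − 71.5 = 4.5; sellers' price rises by ps − p* = 80.5 − 76 = 4.5.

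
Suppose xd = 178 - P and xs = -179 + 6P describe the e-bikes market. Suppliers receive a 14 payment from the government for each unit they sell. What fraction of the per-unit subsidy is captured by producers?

Pre-subsidy: 178 - P = -179 + 6P gives P* = 51, x* = 127.
With the subsidy, sellers receive Ps = Pb + 14 for each unit, where Pb is the price buyers pay.
Supply in terms of Pb becomes xs = -179 + 6(Pb + 14) = -95 + 6Pb. Setting this equal to demand: 178 - Pb = -95 + 6Pb, so Pb = 39.
Sellers receive Ps = 39 + 14 = 53; x' = 178 − 1·39 = 139.
Buyers' price falls by P* − Pb = 51 − 39 = 12; sellers' price rises by Ps − P* = 53 − 51 = 2.
So producers capture 2/14 = 1/7 of each unit of subsidy.

Producer share = 1/7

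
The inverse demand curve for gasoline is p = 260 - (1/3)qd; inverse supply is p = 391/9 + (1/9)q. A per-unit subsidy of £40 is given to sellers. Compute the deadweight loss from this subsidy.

Deadweight loss = £1800

Pre-subsidy: 260 - (1/3)q = 391/9 + (1/9)q gives q* = 487.25 and p* = 1171/12.
With the subsidy, sellers receive ps = pb + 40 for each unit, where pb is the price buyers pay.
On the curves, pb = 260 - (1/3)q and ps = 391/9 + (1/9)q; the wedge ps − pb = 40 gives 391/9 + (1/9)q − (260 - (1/3)q) = 40, so q' = 577.25.
Then pb = 260 − (1/3)·577.25 = 811/12 and ps = 391/9 + (1/9)·577.25 = 1291/12.
The subsidy expands output by 577.25 − 487.25 = 90 past the efficient level; on those units the gap between marginal cost and willingness to pay runs from 0 up to 40.
DWL = ½ × 40 × 90 = 1800.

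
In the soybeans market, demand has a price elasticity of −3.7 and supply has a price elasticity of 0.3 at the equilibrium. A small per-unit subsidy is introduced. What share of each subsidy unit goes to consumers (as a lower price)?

Consumer share = 0.075

For a small subsidy around the equilibrium, the benefit split depends on the relative slopes, which at a point are proportional to the elasticities.
Buyer share = εs/(εs + |εd|) = 0.3/(0.3 + 3.7) = 0.075; seller share = |εd|/(εs + |εd|) = 0.925.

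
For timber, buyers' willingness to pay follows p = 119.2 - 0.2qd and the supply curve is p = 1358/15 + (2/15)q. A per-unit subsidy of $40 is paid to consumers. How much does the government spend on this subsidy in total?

Government cost = $8240

Pre-subsidy: 119.2 - 0.2q = 1358/15 + (2/15)q gives q* = 86 and p* = 102.
With the rebate, buyers effectively pay pb = ps − 40, where ps is the price sellers receive.
On the curves, pb = 119.2 - 0.2q and ps = 1358/15 + (2/15)q; the wedge ps − pb = 40 gives 1358/15 + (2/15)q − (119.2 - 0.2q) = 40, so q' = 206.
Then pb = 119.2 − 0.2·206 = 78 and ps = 1358/15 + (2/15)·206 = 118.
Government outlay = subsidy × quantity = 40 × 206 = 8240.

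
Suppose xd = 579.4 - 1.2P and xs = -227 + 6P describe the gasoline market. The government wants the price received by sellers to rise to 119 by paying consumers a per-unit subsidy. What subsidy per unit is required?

At a seller price of 119, quantity supplied is -227 + 6·119 = 487.
Buyers absorb 487 only when they pay Pb with 579.4 − 1.2·Pb = 487, i.e. Pb = 77.
s = Ps − Pb = 119 − 77 = 42.

Required subsidy s = 42 per unit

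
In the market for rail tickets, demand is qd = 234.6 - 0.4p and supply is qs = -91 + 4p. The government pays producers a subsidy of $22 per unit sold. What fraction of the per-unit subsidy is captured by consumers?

Pre-subsidy: 234.6 - 0.4p = -91 + 4p gives p* = 74, q* = 205.
With the subsidy, sellers receive ps = pb + 22 for each unit, where pb is the price buyers pay.
Supply in terms of pb becomes qs = -91 + 4(pb + 22) = -3 + 4pb. Setting this equal to demand: 234.6 - 0.4pb = -3 + 4pb, so pb = 54.
Sellers receive ps = 54 + 22 = 76; q' = 234.6 − 0.4·54 = 213.
Buyers' price falls by p* − pb = 74 − 54 = 20; sellers' price rises by ps − p* = 76 − 74 = 2.
So consumers capture 20/22 = 10/11 of each unit of subsidy.

Consumer share = 10/11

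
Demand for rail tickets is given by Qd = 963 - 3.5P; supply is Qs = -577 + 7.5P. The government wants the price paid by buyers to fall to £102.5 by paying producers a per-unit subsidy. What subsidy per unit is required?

At a buyer price of 102.5, quantity demanded is 963 − 3.5·102.5 = 604.25.
Sellers supply 604.25 only when they receive Ps with -577 + 7.5·Ps = 604.25, i.e. Ps = 157.5.
s = Ps − Pb = 157.5 − 102.5 = 55.

Required subsidy s = £55 per unit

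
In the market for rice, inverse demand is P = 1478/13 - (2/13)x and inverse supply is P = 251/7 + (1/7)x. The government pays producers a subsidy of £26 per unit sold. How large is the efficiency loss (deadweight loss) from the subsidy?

Pre-subsidy: 1478/13 - (2/13)x = 251/7 + (1/7)x gives x* = 787/3 and P* = 220/3.
With the subsidy, sellers receive Ps = Pb + 26 for each unit, where Pb is the price buyers pay.
On the curves, Pb = 1478/13 - (2/13)x and Ps = 251/7 + (1/7)x; the wedge Ps − Pb = 26 gives 251/7 + (1/7)x − (1478/13 - (2/13)x) = 26, so x' = 9449/27.
Then Pb = 1478/13 − (2/13)·(9449/27) = 1616/27 and Ps = 251/7 + (1/7)·(9449/27) = 2318/27.
The subsidy expands output by 9449/27 − 787/3 = 2366/27 past the efficient level; on those units the gap between marginal cost and willingness to pay runs from 0 up to 26.
DWL = ½ × 26 × 2366/27 = 30758/27.

Deadweight loss = 30758/27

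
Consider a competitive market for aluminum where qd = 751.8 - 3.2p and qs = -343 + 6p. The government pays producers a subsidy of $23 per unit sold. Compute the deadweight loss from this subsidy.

Deadweight loss = $552

Pre-subsidy: 751.8 - 3.2p = -343 + 6p gives p* = 119, q* = 371.
With the subsidy, sellers receive ps = pb + 23 for each unit, where pb is the price buyers pay.
Supply in terms of pb becomes qs = -343 + 6(pb + 23) = -205 + 6pb. Setting this equal to demand: 751.8 - 3.2pb = -205 + 6pb, so pb = 104.
Sellers receive ps = 104 + 23 = 127; q' = 751.8 − 3.2·104 = 419.
The subsidy expands output by 419 − 371 = 48 past the efficient level; on those units the gap between marginal cost and willingness to pay runs from 0 up to 23.
DWL = ½ × 23 × 48 = 552.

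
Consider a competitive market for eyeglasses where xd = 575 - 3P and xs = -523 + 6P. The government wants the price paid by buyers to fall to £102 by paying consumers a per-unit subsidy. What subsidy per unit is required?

Required subsidy s = £30 per unit

At a buyer price of 102, quantity demanded is 575 − 3·102 = 269.
Sellers supply 269 only when they receive Ps with -523 + 6·Ps = 269, i.e. Ps = 132.
s = Ps − Pb = 132 − 102 = 30.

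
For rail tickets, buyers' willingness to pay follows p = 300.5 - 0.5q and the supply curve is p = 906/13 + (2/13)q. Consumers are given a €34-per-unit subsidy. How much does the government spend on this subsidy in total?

Pre-subsidy: 300.5 - 0.5q = 906/13 + (2/13)q gives q* = 353 and p* = 124.
With the rebate, buyers effectively pay pb = ps − 34, where ps is the price sellers receive.
On the curves, pb = 300.5 - 0.5q and ps = 906/13 + (2/13)q; the wedge ps − pb = 34 gives 906/13 + (2/13)q − (300.5 - 0.5q) = 34, so q' = 405.
Then pb = 300.5 − 0.5·405 = 98 and ps = 906/13 + (2/13)·405 = 132.
Government outlay = subsidy × quantity = 34 × 405 = 13770.

Government cost = €13770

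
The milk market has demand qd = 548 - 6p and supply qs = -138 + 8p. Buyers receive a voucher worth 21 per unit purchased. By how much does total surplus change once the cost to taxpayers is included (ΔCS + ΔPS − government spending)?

Net change in total surplus = -756

Pre-subsidy: 548 - 6p = -138 + 8p gives p* = 49, q* = 254.
With the rebate, buyers effectively pay pb = ps − 21, where ps is the price sellers receive.
Demand in terms of ps becomes qd = 548 − 6(ps − 21) = 674 - 6ps. Setting this equal to supply: 674 - 6ps = -138 + 8ps, so ps = 58.
Buyers pay pb = 58 − 21 = 37; q' = -138 + 8·58 = 326.
ΔCS = ½(254 + 326)(49 − 37) = 3480; ΔPS = ½(254 + 326)(58 − 49) = 2610.
Government spending = 21 × 326 = 6846.
Net change = 3480 + 2610 − 6846 = -756. The loss equals the DWL triangle ½·21·72.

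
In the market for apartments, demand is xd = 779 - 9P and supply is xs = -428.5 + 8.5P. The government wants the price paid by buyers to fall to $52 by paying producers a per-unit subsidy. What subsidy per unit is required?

Required subsidy s = $35 per unit

At a buyer price of 52, quantity demanded is 779 − 9·52 = 311.
Sellers supply 311 only when they receive Ps with -428.5 + 8.5·Ps = 311, i.e. Ps = 87.
s = Ps − Pb = 87 − 52 = 35.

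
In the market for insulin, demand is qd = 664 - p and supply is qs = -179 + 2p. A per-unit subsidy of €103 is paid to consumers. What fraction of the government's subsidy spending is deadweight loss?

Pre-subsidy: 664 - p = -179 + 2p gives p* = 281, q* = 383.
With the rebate, buyers effectively pay pb = ps − 103, where ps is the price sellers receive.
Demand in terms of ps becomes qd = 664 − 1(ps − 103) = 767 - ps. Setting this equal to supply: 767 - ps = -179 + 2ps, so ps = 946/3.
Buyers pay pb = 946/3 − 103 = 637/3; q' = -179 + 2·(946/3) = 1355/3.
ΔCS = ½(383 + 1355/3)(281 − 637/3) = 257912/9; ΔPS = ½(383 + 1355/3)(946/3 − 281) = 128956/9.
Government spending = 103 × 1355/3 = 139565/3.
DWL = ½ × 103 × (1355/3 − 383) = 10609/3; fraction = (10609/3) / (139565/3) = 103/1355.

DWL / government spending = 103/1355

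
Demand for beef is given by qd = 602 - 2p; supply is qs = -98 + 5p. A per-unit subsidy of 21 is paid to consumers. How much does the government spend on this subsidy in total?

Pre-subsidy: 602 - 2p = -98 + 5p gives p* = 100, q* = 402.
With the rebate, buyers effectively pay pb = ps − 21, where ps is the price sellers receive.
Demand in terms of ps becomes qd = 602 − 2(ps − 21) = 644 - 2ps. Setting this equal to supply: 644 - 2ps = -98 + 5ps, so ps = 106.
Buyers pay pb = 106 − 21 = 85; q' = -98 + 5·106 = 432.
Government outlay = subsidy × quantity = 21 × 432 = 9072.

Government cost = 9072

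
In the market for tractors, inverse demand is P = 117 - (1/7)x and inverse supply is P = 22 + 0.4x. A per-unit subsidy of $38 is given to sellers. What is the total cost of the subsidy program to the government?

Government cost = $9310

Pre-subsidy: 117 - (1/7)x = 22 + 0.4x gives x* = 175 and P* = 92.
With the subsidy, sellers receive Ps = Pb + 38 for each unit, where Pb is the price buyers pay.
On the curves, Pb = 117 - (1/7)x and Ps = 22 + 0.4x; the wedge Ps − Pb = 38 gives 22 + 0.4x − (117 - (1/7)x) = 38, so x' = 245.
Then Pb = 117 − (1/7)·245 = 82 and Ps = 22 + 0.4·245 = 120.
Government outlay = subsidy × quantity = 38 × 245 = 9310.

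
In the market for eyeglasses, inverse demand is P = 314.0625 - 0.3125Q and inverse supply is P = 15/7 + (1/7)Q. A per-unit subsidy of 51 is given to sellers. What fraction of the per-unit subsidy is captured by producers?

Pre-subsidy: 314.0625 - 0.3125Q = 15/7 + (1/7)Q gives Q* = 685 and P* = 100.
With the subsidy, sellers receive Ps = Pb + 51 for each unit, where Pb is the price buyers pay.
On the curves, Pb = 314.0625 - 0.3125Q and Ps = 15/7 + (1/7)Q; the wedge Ps − Pb = 51 gives 15/7 + (1/7)Q − (314.0625 - 0.3125Q) = 51, so Q' = 797.
Then Pb = 314.0625 − 0.3125·797 = 65 and Ps = 15/7 + (1/7)·797 = 116.
Buyers' price falls by P* − Pb = 100 − 65 = 35; sellers' price rises by Ps − P* = 116 − 100 = 16.
So producers capture 16/51 = 16/51 of each unit of subsidy.

Producer share = 16/51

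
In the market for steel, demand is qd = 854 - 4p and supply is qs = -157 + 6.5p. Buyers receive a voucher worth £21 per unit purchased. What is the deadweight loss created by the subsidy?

Deadweight loss = £546

Pre-subsidy: 854 - 4p = -157 + 6.5p gives p* = 674/7, q* = 3282/7.
With the rebate, buyers effectively pay pb = ps − 21, where ps is the price sellers receive.
Demand in terms of ps becomes qd = 854 − 4(ps − 21) = 938 - 4ps. Setting this equal to supply: 938 - 4ps = -157 + 6.5ps, so ps = 730/7.
Buyers pay pb = 730/7 − 21 = 583/7; q' = -157 + 6.5·(730/7) = 3646/7.
The subsidy expands output by 3646/7 − 3282/7 = 52 past the efficient level; on those units the gap between marginal cost and willingness to pay runs from 0 up to 21.
DWL = ½ × 21 × 52 = 546.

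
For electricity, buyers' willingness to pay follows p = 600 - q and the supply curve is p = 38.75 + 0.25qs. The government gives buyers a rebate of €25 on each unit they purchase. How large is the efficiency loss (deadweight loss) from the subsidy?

Deadweight loss = €250

Pre-subsidy: 600 - q = 38.75 + 0.25q gives q* = 449 and p* = 151.
With the rebate, buyers effectively pay pb = ps − 25, where ps is the price sellers receive.
On the curves, pb = 600 - q and ps = 38.75 + 0.25q; the wedge ps − pb = 25 gives 38.75 + 0.25q − (600 - q) = 25, so q' = 469.
Then pb = 600 − 1·469 = 131 and ps = 38.75 + 0.25·469 = 156.
The subsidy expands output by 469 − 449 = 20 past the efficient level; on those units the gap between marginal cost and willingness to pay runs from 0 up to 25.
DWL = ½ × 25 × 20 = 250.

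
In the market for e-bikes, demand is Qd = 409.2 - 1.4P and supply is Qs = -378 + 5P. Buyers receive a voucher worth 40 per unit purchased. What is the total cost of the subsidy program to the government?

Pre-subsidy: 409.2 - 1.4P = -378 + 5P gives P* = 123, Q* = 237.
With the rebate, buyers effectively pay Pb = Ps − 40, where Ps is the price sellers receive.
Demand in terms of Ps becomes Qd = 409.2 − 1.4(Ps − 40) = 465.2 - 1.4Ps. Setting this equal to supply: 465.2 - 1.4Ps = -378 + 5Ps, so Ps = 131.75.
Buyers pay Pb = 131.75 − 40 = 91.75; Q' = -378 + 5·131.75 = 280.75.
Government outlay = subsidy × quantity = 40 × 280.75 = 11230.

Government cost = 11230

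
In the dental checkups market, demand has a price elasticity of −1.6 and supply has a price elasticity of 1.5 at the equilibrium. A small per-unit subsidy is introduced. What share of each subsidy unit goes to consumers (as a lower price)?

Consumer share = 15/31

For a small subsidy around the equilibrium, the benefit split depends on the relative slopes, which at a point are proportional to the elasticities.
Buyer share = εs/(εs + |εd|) = 1.5/(1.5 + 1.6) = 15/31; seller share = |εd|/(εs + |εd|) = 16/31.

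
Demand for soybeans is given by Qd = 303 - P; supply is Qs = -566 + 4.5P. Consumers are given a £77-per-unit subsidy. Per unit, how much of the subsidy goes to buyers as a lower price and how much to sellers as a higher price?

Pre-subsidy: 303 - P = -566 + 4.5P gives P* = 158, Q* = 145.
With the rebate, buyers effectively pay Pb = Ps − 77, where Ps is the price sellers receive.
Demand in terms of Ps becomes Qd = 303 − 1(Ps − 77) = 380 - Ps. Setting this equal to supply: 380 - Ps = -566 + 4.5Ps, so Ps = 172.
Buyers pay Pb = 172 − 77 = 95; Q' = -566 + 4.5·172 = 208.
Buyers' price falls by P* − Pb = 158 − 95 = 63; sellers' price rises by Ps − P* = 172 − 158 = 14.

Buyers gain £63 per unit; sellers gain £14 per unit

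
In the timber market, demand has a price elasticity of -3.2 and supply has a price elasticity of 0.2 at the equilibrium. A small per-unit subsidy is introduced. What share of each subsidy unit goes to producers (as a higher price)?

For a small subsidy around the equilibrium, the benefit split depends on the relative slopes, which at a point are proportional to the elasticities.
Buyer share = εs/(εs + |εd|) = 0.2/(0.2 + 3.2) = 1/17; seller share = |εd|/(εs + |εd|) = 16/17.
So producers capture 16/17 of the subsidy.

Producer share = 16/17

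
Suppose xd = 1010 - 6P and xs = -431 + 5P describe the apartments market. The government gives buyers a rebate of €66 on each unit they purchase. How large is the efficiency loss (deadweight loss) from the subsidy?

Deadweight loss = €5940

Pre-subsidy: 1010 - 6P = -431 + 5P gives P* = 131, x* = 224.
With the rebate, buyers effectively pay Pb = Ps − 66, where Ps is the price sellers receive.
Demand in terms of Ps becomes xd = 1010 − 6(Ps − 66) = 1406 - 6Ps. Setting this equal to supply: 1406 - 6Ps = -431 + 5Ps, so Ps = 167.
Buyers pay Pb = 167 − 66 = 101; x' = -431 + 5·167 = 404.
The subsidy expands output by 404 − 224 = 180 past the efficient level; on those units the gap between marginal cost and willingness to pay runs from 0 up to 66.
DWL = ½ × 66 × 180 = 5940.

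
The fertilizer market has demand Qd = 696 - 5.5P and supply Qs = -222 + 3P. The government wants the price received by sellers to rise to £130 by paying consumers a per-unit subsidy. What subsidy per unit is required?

At a seller price of 130, quantity supplied is -222 + 3·130 = 168.
Buyers absorb 168 only when they pay Pb with 696 − 5.5·Pb = 168, i.e. Pb = 96.
s = Ps − Pb = 130 − 96 = 34.

Required subsidy s = £34 per unit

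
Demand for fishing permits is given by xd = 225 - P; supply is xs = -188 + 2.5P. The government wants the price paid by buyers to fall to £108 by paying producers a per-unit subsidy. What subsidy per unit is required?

Required subsidy s = £14 per unit

At a buyer price of 108, quantity demanded is 225 − 1·108 = 117.
Sellers supply 117 only when they receive Ps with -188 + 2.5·Ps = 117, i.e. Ps = 122.
s = Ps − Pb = 122 − 108 = 14.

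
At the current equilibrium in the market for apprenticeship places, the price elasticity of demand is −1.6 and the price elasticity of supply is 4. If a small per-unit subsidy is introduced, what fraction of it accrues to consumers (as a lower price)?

For a small subsidy around the equilibrium, the benefit split depends on the relative slopes, which at a point are proportional to the elasticities.
Buyer share = εs/(εs + |εd|) = 4/(4 + 1.6) = 5/7; seller share = |εd|/(εs + |εd|) = 2/7.

Consumer share = 5/7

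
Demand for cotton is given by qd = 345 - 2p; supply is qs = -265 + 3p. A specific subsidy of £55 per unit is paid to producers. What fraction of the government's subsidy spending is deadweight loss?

Pre-subsidy: 345 - 2p = -265 + 3p gives p* = 122, q* = 101.
With the subsidy, sellers receive ps = pb + 55 for each unit, where pb is the price buyers pay.
Supply in terms of pb becomes qs = -265 + 3(pb + 55) = -100 + 3pb. Setting this equal to demand: 345 - 2pb = -100 + 3pb, so pb = 89.
Sellers receive ps = 89 + 55 = 144; q' = 345 − 2·89 = 167.
ΔCS = ½(101 + 167)(122 − 89) = 4422; ΔPS = ½(101 + 167)(144 − 122) = 2948.
Government spending = 55 × 167 = 9185.
DWL = ½ × 55 × (167 − 101) = 1815; fraction = 1815 / 9185 = 33/167.

DWL / government spending = 33/167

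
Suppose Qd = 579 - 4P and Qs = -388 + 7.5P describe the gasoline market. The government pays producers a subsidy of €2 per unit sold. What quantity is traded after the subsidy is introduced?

Pre-subsidy: 579 - 4P = -388 + 7.5P gives P* = 1934/23, Q* = 5581/23.
With the subsidy, sellers receive Ps = Pb + 2 for each unit, where Pb is the price buyers pay.
Supply in terms of Pb becomes Qs = -388 + 7.5(Pb + 2) = -373 + 7.5Pb. Setting this equal to demand: 579 - 4Pb = -373 + 7.5Pb, so Pb = 1904/23.
Sellers receive Ps = 1904/23 + 2 = 1950/23; Q' = 579 − 4·(1904/23) = 5701/23.

Q' = 5701/23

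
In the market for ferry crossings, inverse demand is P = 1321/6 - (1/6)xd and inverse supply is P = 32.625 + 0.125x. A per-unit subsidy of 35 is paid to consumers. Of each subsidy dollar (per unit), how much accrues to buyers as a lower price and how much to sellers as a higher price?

Buyers gain 20 per unit; sellers gain 15 per unit

Pre-subsidy: 1321/6 - (1/6)x = 32.625 + 0.125x gives x* = 643 and P* = 113.
With the rebate, buyers effectively pay Pb = Ps − 35, where Ps is the price sellers receive.
On the curves, Pb = 1321/6 - (1/6)x and Ps = 32.625 + 0.125x; the wedge Ps − Pb = 35 gives 32.625 + 0.125x − (1321/6 - (1/6)x) = 35, so x' = 763.
Then Pb = 1321/6 − (1/6)·763 = 93 and Ps = 32.625 + 0.125·763 = 128.
Buyers' price falls by P* − Pb = 113 − 93 = 20; sellers' price rises by Ps − P* = 128 − 113 = 15.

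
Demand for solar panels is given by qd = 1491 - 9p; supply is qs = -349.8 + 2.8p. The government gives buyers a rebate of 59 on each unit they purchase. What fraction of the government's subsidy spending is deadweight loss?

Pre-subsidy: 1491 - 9p = -349.8 + 2.8p gives p* = 156, q* = 87.
With the rebate, buyers effectively pay pb = ps − 59, where ps is the price sellers receive.
Demand in terms of ps becomes qd = 1491 − 9(ps − 59) = 2022 - 9ps. Setting this equal to supply: 2022 - 9ps = -349.8 + 2.8ps, so ps = 201.
Buyers pay pb = 201 − 59 = 142; q' = -349.8 + 2.8·201 = 213.
ΔCS = ½(87 + 213)(156 − 142) = 2100; ΔPS = ½(87 + 213)(201 − 156) = 6750.
Government spending = 59 × 213 = 12567.
DWL = ½ × 59 × (213 − 87) = 3717; fraction = 3717 / 12567 = 21/71.

DWL / government spending = 21/71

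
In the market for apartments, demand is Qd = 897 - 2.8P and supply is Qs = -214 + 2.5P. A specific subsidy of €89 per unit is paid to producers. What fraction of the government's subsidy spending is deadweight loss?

Pre-subsidy: 897 - 2.8P = -214 + 2.5P gives P* = 11110/53, Q* = 16433/53.
With the subsidy, sellers receive Ps = Pb + 89 for each unit, where Pb is the price buyers pay.
Supply in terms of Pb becomes Qs = -214 + 2.5(Pb + 89) = 8.5 + 2.5Pb. Setting this equal to demand: 897 - 2.8Pb = 8.5 + 2.5Pb, so Pb = 8885/53.
Sellers receive Ps = 8885/53 + 89 = 13602/53; Q' = 897 − 2.8·(8885/53) = 22663/53.
ΔCS = ½(16433/53 + 22663/53)(11110/53 − 8885/53) = 43494300/2809; ΔPS = ½(16433/53 + 22663/53)(13602/53 − 11110/53) = 48713616/2809.
Government spending = 89 × 22663/53 = 2017007/53.
DWL = ½ × 89 × (22663/53 − 16433/53) = 277235/53; fraction = (277235/53) / (2017007/53) = 3115/22663.

DWL / government spending = 3115/22663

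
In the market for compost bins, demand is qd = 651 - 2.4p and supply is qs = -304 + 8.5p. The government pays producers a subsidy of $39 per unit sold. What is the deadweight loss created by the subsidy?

Pre-subsidy: 651 - 2.4p = -304 + 8.5p gives p* = 9550/109, q* = 48039/109.
With the subsidy, sellers receive ps = pb + 39 for each unit, where pb is the price buyers pay.
Supply in terms of pb becomes qs = -304 + 8.5(pb + 39) = 27.5 + 8.5pb. Setting this equal to demand: 651 - 2.4pb = 27.5 + 8.5pb, so pb = 6235/109.
Sellers receive ps = 6235/109 + 39 = 10486/109; q' = 651 − 2.4·(6235/109) = 55995/109.
The subsidy expands output by 55995/109 − 48039/109 = 7956/109 past the efficient level; on those units the gap between marginal cost and willingness to pay runs from 0 up to 39.
DWL = ½ × 39 × 7956/109 = 155142/109.

Deadweight loss = 155142/109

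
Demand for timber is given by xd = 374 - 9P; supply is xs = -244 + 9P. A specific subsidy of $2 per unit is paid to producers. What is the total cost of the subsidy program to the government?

Government cost = $148

Pre-subsidy: 374 - 9P = -244 + 9P gives P* = 103/3, x* = 65.
With the subsidy, sellers receive Ps = Pb + 2 for each unit, where Pb is the price buyers pay.
Supply in terms of Pb becomes xs = -244 + 9(Pb + 2) = -226 + 9Pb. Setting this equal to demand: 374 - 9Pb = -226 + 9Pb, so Pb = 100/3.
Sellers receive Ps = 100/3 + 2 = 106/3; x' = 374 − 9·(100/3) = 74.
Government outlay = subsidy × quantity = 2 × 74 = 148.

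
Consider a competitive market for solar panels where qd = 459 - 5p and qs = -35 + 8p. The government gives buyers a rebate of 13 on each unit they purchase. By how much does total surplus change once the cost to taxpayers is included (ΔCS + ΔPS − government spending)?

Pre-subsidy: 459 - 5p = -35 + 8p gives p* = 38, q* = 269.
With the rebate, buyers effectively pay pb = ps − 13, where ps is the price sellers receive.
Demand in terms of ps becomes qd = 459 − 5(ps − 13) = 524 - 5ps. Setting this equal to supply: 524 - 5ps = -35 + 8ps, so ps = 43.
Buyers pay pb = 43 − 13 = 30; q' = -35 + 8·43 = 309.
ΔCS = ½(269 + 309)(38 − 30) = 2312; ΔPS = ½(269 + 309)(43 − 38) = 1445.
Government spending = 13 × 309 = 4017.
Net change = 2312 + 1445 − 4017 = -260. The loss equals the DWL triangle ½·13·40.

Net change in total surplus = -260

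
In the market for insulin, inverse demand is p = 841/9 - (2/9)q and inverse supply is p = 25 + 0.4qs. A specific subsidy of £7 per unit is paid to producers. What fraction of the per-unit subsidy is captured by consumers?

Consumer share = 5/14

Pre-subsidy: 841/9 - (2/9)q = 25 + 0.4q gives q* = 110 and p* = 69.
With the subsidy, sellers receive ps = pb + 7 for each unit, where pb is the price buyers pay.
On the curves, pb = 841/9 - (2/9)q and ps = 25 + 0.4q; the wedge ps − pb = 7 gives 25 + 0.4q − (841/9 - (2/9)q) = 7, so q' = 121.25.
Then pb = 841/9 − (2/9)·121.25 = 66.5 and ps = 25 + 0.4·121.25 = 73.5.
Buyers' price falls by p* − pb = 69 − 66.5 = 2.5; sellers' price rises by ps − p* = 73.5 − 69 = 4.5.
So consumers capture 2.5/7 = 5/14 of each unit of subsidy.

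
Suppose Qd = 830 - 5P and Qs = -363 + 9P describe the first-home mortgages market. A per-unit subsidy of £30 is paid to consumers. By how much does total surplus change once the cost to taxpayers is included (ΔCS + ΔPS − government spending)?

Pre-subsidy: 830 - 5P = -363 + 9P gives P* = 1193/14, Q* = 5655/14.
With the rebate, buyers effectively pay Pb = Ps − 30, where Ps is the price sellers receive.
Demand in terms of Ps becomes Qd = 830 − 5(Ps − 30) = 980 - 5Ps. Setting this equal to supply: 980 - 5Ps = -363 + 9Ps, so Ps = 1343/14.
Buyers pay Pb = 1343/14 − 30 = 923/14; Q' = -363 + 9·(1343/14) = 7005/14.
ΔCS = ½(5655/14 + 7005/14)(1193/14 − 923/14) = 427275/49; ΔPS = ½(5655/14 + 7005/14)(1343/14 − 1193/14) = 237375/49.
Government spending = 30 × 7005/14 = 105075/7.
Net change = 427275/49 + 237375/49 − 105075/7 = -10125/7. The loss equals the DWL triangle ½·30·675/7.

Net change in total surplus = -10125/7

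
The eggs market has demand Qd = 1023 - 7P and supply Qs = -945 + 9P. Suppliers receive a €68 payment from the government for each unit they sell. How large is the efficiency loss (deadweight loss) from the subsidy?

Deadweight loss = €9103.5

Pre-subsidy: 1023 - 7P = -945 + 9P gives P* = 123, Q* = 162.
With the subsidy, sellers receive Ps = Pb + 68 for each unit, where Pb is the price buyers pay.
Supply in terms of Pb becomes Qs = -945 + 9(Pb + 68) = -333 + 9Pb. Setting this equal to demand: 1023 - 7Pb = -333 + 9Pb, so Pb = 84.75.
Sellers receive Ps = 84.75 + 68 = 152.75; Q' = 1023 − 7·84.75 = 429.75.
The subsidy expands output by 429.75 − 162 = 267.75 past the efficient level; on those units the gap between marginal cost and willingness to pay runs from 0 up to 68.
DWL = ½ × 68 × 267.75 = 9103.5.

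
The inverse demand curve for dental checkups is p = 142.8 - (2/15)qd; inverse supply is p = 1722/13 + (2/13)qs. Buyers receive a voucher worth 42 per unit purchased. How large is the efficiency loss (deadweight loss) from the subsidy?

Pre-subsidy: 142.8 - (2/15)q = 1722/13 + (2/13)q gives q* = 36 and p* = 138.
With the rebate, buyers effectively pay pb = ps − 42, where ps is the price sellers receive.
On the curves, pb = 142.8 - (2/15)q and ps = 1722/13 + (2/13)q; the wedge ps − pb = 42 gives 1722/13 + (2/13)q − (142.8 - (2/15)q) = 42, so q' = 182.25.
Then pb = 142.8 − (2/15)·182.25 = 118.5 and ps = 1722/13 + (2/13)·182.25 = 160.5.
The subsidy expands output by 182.25 − 36 = 146.25 past the efficient level; on those units the gap between marginal cost and willingness to pay runs from 0 up to 42.
DWL = ½ × 42 × 146.25 = 3071.25.

Deadweight loss = 3071.25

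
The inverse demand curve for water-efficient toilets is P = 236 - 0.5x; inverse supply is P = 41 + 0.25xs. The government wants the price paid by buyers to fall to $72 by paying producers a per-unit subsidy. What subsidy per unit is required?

At a buyer price of 72, quantity demanded is 472 − 2·72 = 328.
Sellers supply 328 only when they receive Ps = 41 + 0.25·328 = 123.
s = Ps − Pb = 123 − 72 = 51.

Required subsidy s = $51 per unit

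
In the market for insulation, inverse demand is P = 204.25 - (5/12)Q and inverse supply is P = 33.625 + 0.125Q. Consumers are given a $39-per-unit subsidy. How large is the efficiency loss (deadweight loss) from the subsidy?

Deadweight loss = $1404

Pre-subsidy: 204.25 - (5/12)Q = 33.625 + 0.125Q gives Q* = 315 and P* = 73.
With the rebate, buyers effectively pay Pb = Ps − 39, where Ps is the price sellers receive.
On the curves, Pb = 204.25 - (5/12)Q and Ps = 33.625 + 0.125Q; the wedge Ps − Pb = 39 gives 33.625 + 0.125Q − (204.25 - (5/12)Q) = 39, so Q' = 387.
Then Pb = 204.25 − (5/12)·387 = 43 and Ps = 33.625 + 0.125·387 = 82.
The subsidy expands output by 387 − 315 = 72 past the efficient level; on those units the gap between marginal cost and willingness to pay runs from 0 up to 39.
DWL = ½ × 39 × 72 = 1404.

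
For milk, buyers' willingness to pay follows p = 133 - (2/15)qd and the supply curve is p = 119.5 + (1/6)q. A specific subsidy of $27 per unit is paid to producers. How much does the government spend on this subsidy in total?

Government cost = $3645

Pre-subsidy: 133 - (2/15)q = 119.5 + (1/6)q gives q* = 45 and p* = 127.
With the subsidy, sellers receive ps = pb + 27 for each unit, where pb is the price buyers pay.
On the curves, pb = 133 - (2/15)q and ps = 119.5 + (1/6)q; the wedge ps − pb = 27 gives 119.5 + (1/6)q − (133 - (2/15)q) = 27, so q' = 135.
Then pb = 133 − (2/15)·135 = 115 and ps = 119.5 + (1/6)·135 = 142.
Government outlay = subsidy × quantity = 27 × 135 = 3645.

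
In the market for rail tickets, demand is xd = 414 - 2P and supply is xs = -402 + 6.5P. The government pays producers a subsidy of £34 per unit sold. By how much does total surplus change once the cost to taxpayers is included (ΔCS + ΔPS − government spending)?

Net change in total surplus = -£884

Pre-subsidy: 414 - 2P = -402 + 6.5P gives P* = 96, x* = 222.
With the subsidy, sellers receive Ps = Pb + 34 for each unit, where Pb is the price buyers pay.
Supply in terms of Pb becomes xs = -402 + 6.5(Pb + 34) = -181 + 6.5Pb. Setting this equal to demand: 414 - 2Pb = -181 + 6.5Pb, so Pb = 70.
Sellers receive Ps = 70 + 34 = 104; x' = 414 − 2·70 = 274.
ΔCS = ½(222 + 274)(96 − 70) = 6448; ΔPS = ½(222 + 274)(104 − 96) = 1984.
Government spending = 34 × 274 = 9316.
Net change = 6448 + 1984 − 9316 = -884. The loss equals the DWL triangle ½·34·52.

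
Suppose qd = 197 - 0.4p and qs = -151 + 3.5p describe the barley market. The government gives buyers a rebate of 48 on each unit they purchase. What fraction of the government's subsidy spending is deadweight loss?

Pre-subsidy: 197 - 0.4p = -151 + 3.5p gives p* = 1160/13, q* = 2097/13.
With the rebate, buyers effectively pay pb = ps − 48, where ps is the price sellers receive.
Demand in terms of ps becomes qd = 197 − 0.4(ps − 48) = 216.2 - 0.4ps. Setting this equal to supply: 216.2 - 0.4ps = -151 + 3.5ps, so ps = 1224/13.
Buyers pay pb = 1224/13 − 48 = 600/13; q' = -151 + 3.5·(1224/13) = 2321/13.
ΔCS = ½(2097/13 + 2321/13)(1160/13 − 600/13) = 1237040/169; ΔPS = ½(2097/13 + 2321/13)(1224/13 − 1160/13) = 141376/169.
Government spending = 48 × 2321/13 = 111408/13.
DWL = ½ × 48 × (2321/13 − 2097/13) = 5376/13; fraction = (5376/13) / (111408/13) = 112/2321.

DWL / government spending = 112/2321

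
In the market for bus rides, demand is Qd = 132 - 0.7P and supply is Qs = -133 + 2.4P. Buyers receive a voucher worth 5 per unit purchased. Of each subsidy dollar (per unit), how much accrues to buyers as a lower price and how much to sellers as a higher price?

Buyers gain 120/31 per unit; sellers gain 35/31 per unit

Pre-subsidy: 132 - 0.7P = -133 + 2.4P gives P* = 2650/31, Q* = 2237/31.
With the rebate, buyers effectively pay Pb = Ps − 5, where Ps is the price sellers receive.
Demand in terms of Ps becomes Qd = 132 − 0.7(Ps − 5) = 135.5 - 0.7Ps. Setting this equal to supply: 135.5 - 0.7Ps = -133 + 2.4Ps, so Ps = 2685/31.
Buyers pay Pb = 2685/31 − 5 = 2530/31; Q' = -133 + 2.4·(2685/31) = 2321/31.
Buyers' price falls by P* − Pb = 2650/31 − 2530/31 = 120/31; sellers' price rises by Ps − P* = 2685/31 − 2650/31 = 35/31.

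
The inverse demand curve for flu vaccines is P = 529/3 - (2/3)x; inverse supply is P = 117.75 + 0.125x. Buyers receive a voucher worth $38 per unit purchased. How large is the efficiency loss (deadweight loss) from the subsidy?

Deadweight loss = $912

Pre-subsidy: 529/3 - (2/3)x = 117.75 + 0.125x gives x* = 74 and P* = 127.
With the rebate, buyers effectively pay Pb = Ps − 38, where Ps is the price sellers receive.
On the curves, Pb = 529/3 - (2/3)x and Ps = 117.75 + 0.125x; the wedge Ps − Pb = 38 gives 117.75 + 0.125x − (529/3 - (2/3)x) = 38, so x' = 122.
Then Pb = 529/3 − (2/3)·122 = 95 and Ps = 117.75 + 0.125·122 = 133.
The subsidy expands output by 122 − 74 = 48 past the efficient level; on those units the gap between marginal cost and willingness to pay runs from 0 up to 38.
DWL = ½ × 38 × 48 = 912.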